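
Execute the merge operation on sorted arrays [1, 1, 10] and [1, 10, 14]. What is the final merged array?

Merging process:

Compare 1 vs 1: take 1 from left. Merged: [1]
Compare 1 vs 1: take 1 from left. Merged: [1, 1]
Compare 10 vs 1: take 1 from right. Merged: [1, 1, 1]
Compare 10 vs 10: take 10 from left. Merged: [1, 1, 1, 10]
Append remaining from right: [10, 14]. Merged: [1, 1, 1, 10, 10, 14]

Final merged array: [1, 1, 1, 10, 10, 14]
Total comparisons: 4

The merged array is [1, 1, 1, 10, 10, 14], requiring 4 comparisons. The merge step runs in O(n) time where n is the total number of elements.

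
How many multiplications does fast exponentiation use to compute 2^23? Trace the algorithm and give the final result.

Computing 2^23 by squaring (build up from 2^1; each line after the first costs one multiplication):

2^1 = 2
2^2 = (2^1)^2 = 2^2 = 4
2^4 = (2^2)^2 = 4^2 = 16
2^5 = 2 * 2^4 = 2 * 16 = 32
2^10 = (2^5)^2 = 32^2 = 1024
2^11 = 2 * 2^10 = 2 * 1024 = 2048
2^22 = (2^11)^2 = 2048^2 = 4194304
2^23 = 2 * 2^22 = 2 * 4194304 = 8388608

Result: 8388608
Multiplications needed: 7 (7 lines after 2^1)

2^23 = 8388608. Using exponentiation by squaring, this requires 7 multiplications. The key idea: if the exponent is even, square the half-power; if odd, multiply by the base once.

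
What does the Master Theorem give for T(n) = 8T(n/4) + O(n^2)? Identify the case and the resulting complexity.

Master Theorem for T(n) = 8T(n/4) + O(n^2):

a = 8, b = 4, c = 2
log_b(a) = log_4(8) = 1.5000

Case 3: c = 2 > log_4(8) = 1.5000
T(n) = O(n^2) = O(n^2)

For T(n) = 8T(n/4) + O(n^2): log_4(8) = 1.5000. This is Case 3 of the Master Theorem (c > log_b(a), work dominated by root), giving O(n^2).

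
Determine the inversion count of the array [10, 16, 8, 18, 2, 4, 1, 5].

Finding inversions in [10, 16, 8, 18, 2, 4, 1, 5]:

(0, 2): arr[0]=10 > arr[2]=8
(0, 4): arr[0]=10 > arr[4]=2
(0, 5): arr[0]=10 > arr[5]=4
(0, 6): arr[0]=10 > arr[6]=1
(0, 7): arr[0]=10 > arr[7]=5
(1, 2): arr[1]=16 > arr[2]=8
(1, 4): arr[1]=16 > arr[4]=2
(1, 5): arr[1]=16 > arr[5]=4
(1, 6): arr[1]=16 > arr[6]=1
(1, 7): arr[1]=16 > arr[7]=5
(2, 4): arr[2]=8 > arr[4]=2
(2, 5): arr[2]=8 > arr[5]=4
(2, 6): arr[2]=8 > arr[6]=1
(2, 7): arr[2]=8 > arr[7]=5
(3, 4): arr[3]=18 > arr[4]=2
(3, 5): arr[3]=18 > arr[5]=4
(3, 6): arr[3]=18 > arr[6]=1
(3, 7): arr[3]=18 > arr[7]=5
(4, 6): arr[4]=2 > arr[6]=1
(5, 6): arr[5]=4 > arr[6]=1

Total inversions: 20

The array has 20 inversion(s): (0,2), (0,4), (0,5), (0,6), (0,7), (1,2), (1,4), (1,5), (1,6), (1,7), (2,4), (2,5), (2,6), (2,7), (3,4), (3,5), (3,6), (3,7), (4,6), (5,6). Each pair (i,j) satisfies i < j and arr[i] > arr[j].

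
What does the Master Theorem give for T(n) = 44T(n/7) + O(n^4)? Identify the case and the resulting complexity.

Master Theorem for T(n) = 44T(n/7) + O(n^4):

a = 44, b = 7, c = 4
log_b(a) = log_7(44) = 1.9447

Case 3: c = 4 > log_7(44) = 1.9447
T(n) = O(n^4) = O(n^4)

For T(n) = 44T(n/7) + O(n^4): log_7(44) = 1.9447. This is Case 3 of the Master Theorem (c > log_b(a), work dominated by root), giving O(n^4).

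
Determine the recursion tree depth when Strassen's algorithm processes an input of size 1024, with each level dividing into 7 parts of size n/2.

For divide and conquer with division factor 2:

Problem sizes at each level:
Level 0: 1024
Level 1: 512
Level 2: 256
Level 3: 128
Level 4: 64
Level 5: 32
Level 6: 16
Level 7: 8
Level 8: 4
Level 9: 2
Level 10: 1

The root is level 0 and the size-1 base case is level 10 (the tree spans levels 0 through 10, i.e. 11 levels counting the root), so the depth is the number of divisions: log_2(1024) = 10

The recursion tree depth is log_2(1024) = 10. At each level, the problem size is divided by 2, so it takes 10 divisions to reduce to a base case of size 1. The algorithm makes 7 recursive calls at each level.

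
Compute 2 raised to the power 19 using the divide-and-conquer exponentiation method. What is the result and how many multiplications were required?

Computing 2^19 by squaring (build up from 2^1; each line after the first costs one multiplication):

2^1 = 2
2^2 = (2^1)^2 = 2^2 = 4
2^4 = (2^2)^2 = 4^2 = 16
2^8 = (2^4)^2 = 16^2 = 256
2^9 = 2 * 2^8 = 2 * 256 = 512
2^18 = (2^9)^2 = 512^2 = 262144
2^19 = 2 * 2^18 = 2 * 262144 = 524288

Result: 524288
Multiplications needed: 6 (6 lines after 2^1)

2^19 = 524288. Using exponentiation by squaring, this requires 6 multiplications. The key idea: if the exponent is even, square the half-power; if odd, multiply by the base once.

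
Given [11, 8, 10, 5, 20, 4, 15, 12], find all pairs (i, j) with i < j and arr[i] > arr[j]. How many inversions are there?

Finding inversions in [11, 8, 10, 5, 20, 4, 15, 12]:

(0, 1): arr[0]=11 > arr[1]=8
(0, 2): arr[0]=11 > arr[2]=10
(0, 3): arr[0]=11 > arr[3]=5
(0, 5): arr[0]=11 > arr[5]=4
(1, 3): arr[1]=8 > arr[3]=5
(1, 5): arr[1]=8 > arr[5]=4
(2, 3): arr[2]=10 > arr[3]=5
(2, 5): arr[2]=10 > arr[5]=4
(3, 5): arr[3]=5 > arr[5]=4
(4, 5): arr[4]=20 > arr[5]=4
(4, 6): arr[4]=20 > arr[6]=15
(4, 7): arr[4]=20 > arr[7]=12
(6, 7): arr[6]=15 > arr[7]=12

Total inversions: 13

The array has 13 inversion(s): (0,1), (0,2), (0,3), (0,5), (1,3), (1,5), (2,3), (2,5), (3,5), (4,5), (4,6), (4,7), (6,7). Each pair (i,j) satisfies i < j and arr[i] > arr[j].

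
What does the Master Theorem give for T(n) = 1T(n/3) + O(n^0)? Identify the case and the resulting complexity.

Master Theorem for T(n) = 1T(n/3) + O(n^0):

a = 1, b = 3, c = 0
log_b(a) = log_3(1) = 0.0000

Case 2: c = 0 = log_3(1) = 0.0000
T(n) = O(n^0 log n) = O(log n)

For T(n) = 1T(n/3) + O(n^0): log_3(1) = 0.0000. This is Case 2 of the Master Theorem (c = log_b(a), equal work at all levels), giving O(log n).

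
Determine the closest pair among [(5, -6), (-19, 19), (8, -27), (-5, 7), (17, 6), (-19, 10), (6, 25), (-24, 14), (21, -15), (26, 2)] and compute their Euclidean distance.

Computing all pairwise distances among 10 points:

d((5, -6), (-19, 19)) = 34.6554
d((5, -6), (8, -27)) = 21.2132
d((5, -6), (-5, 7)) = 16.4012
d((5, -6), (17, 6)) = 16.9706
d((5, -6), (-19, 10)) = 28.8444
d((5, -6), (6, 25)) = 31.0161
d((5, -6), (-24, 14)) = 35.2278
d((5, -6), (21, -15)) = 18.3576
d((5, -6), (26, 2)) = 22.4722
d((-19, 19), (8, -27)) = 53.3385
d((-19, 19), (-5, 7)) = 18.4391
d((-19, 19), (17, 6)) = 38.2753
d((-19, 19), (-19, 10)) = 9.0
d((-19, 19), (6, 25)) = 25.7099
d((-19, 19), (-24, 14)) = 7.0711
d((-19, 19), (21, -15)) = 52.4976
d((-19, 19), (26, 2)) = 48.1041
d((8, -27), (-5, 7)) = 36.4005
d((8, -27), (17, 6)) = 34.2053
d((8, -27), (-19, 10)) = 45.8039
d((8, -27), (6, 25)) = 52.0384
d((8, -27), (-24, 14)) = 52.0096
d((8, -27), (21, -15)) = 17.6918
d((8, -27), (26, 2)) = 34.1321
d((-5, 7), (17, 6)) = 22.0227
d((-5, 7), (-19, 10)) = 14.3178
d((-5, 7), (6, 25)) = 21.095
d((-5, 7), (-24, 14)) = 20.2485
d((-5, 7), (21, -15)) = 34.0588
d((-5, 7), (26, 2)) = 31.4006
d((17, 6), (-19, 10)) = 36.2215
d((17, 6), (6, 25)) = 21.9545
d((17, 6), (-24, 14)) = 41.7732
d((17, 6), (21, -15)) = 21.3776
d((17, 6), (26, 2)) = 9.8489
d((-19, 10), (6, 25)) = 29.1548
d((-19, 10), (-24, 14)) = 6.4031 <-- minimum
d((-19, 10), (21, -15)) = 47.1699
d((-19, 10), (26, 2)) = 45.7056
d((6, 25), (-24, 14)) = 31.9531
d((6, 25), (21, -15)) = 42.72
d((6, 25), (26, 2)) = 30.4795
d((-24, 14), (21, -15)) = 53.535
d((-24, 14), (26, 2)) = 51.4198
d((21, -15), (26, 2)) = 17.72

Closest pair: (-19, 10) and (-24, 14) with distance 6.4031

The closest pair is (-19, 10) and (-24, 14) with Euclidean distance 6.4031. For 10 points, brute-force pairwise comparison is shown above. For large n, the divide-and-conquer algorithm (sort by x, recurse on halves, check the dividing strip) achieves O(n log n).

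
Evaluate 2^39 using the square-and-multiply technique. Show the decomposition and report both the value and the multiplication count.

Computing 2^39 by squaring (build up from 2^1; each line after the first costs one multiplication):

2^1 = 2
2^2 = (2^1)^2 = 2^2 = 4
2^4 = (2^2)^2 = 4^2 = 16
2^8 = (2^4)^2 = 16^2 = 256
2^9 = 2 * 2^8 = 2 * 256 = 512
2^18 = (2^9)^2 = 512^2 = 262144
2^19 = 2 * 2^18 = 2 * 262144 = 524288
2^38 = (2^19)^2 = 524288^2 = 274877906944
2^39 = 2 * 2^38 = 2 * 274877906944 = 549755813888

Result: 549755813888
Multiplications needed: 8 (8 lines after 2^1)

2^39 = 549755813888. Using exponentiation by squaring, this requires 8 multiplications. The key idea: if the exponent is even, square the half-power; if odd, multiply by the base once.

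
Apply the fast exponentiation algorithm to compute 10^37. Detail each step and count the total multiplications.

Computing 10^37 by squaring (build up from 10^1; each line after the first costs one multiplication):

10^1 = 10
10^2 = (10^1)^2 = 10^2 = 100
10^4 = (10^2)^2 = 100^2 = 10000
10^8 = (10^4)^2 = 10000^2 = 100000000
10^9 = 10 * 10^8 = 10 * 100000000 = 1000000000
10^18 = (10^9)^2 = 1000000000^2 = 1000000000000000000
10^36 = (10^18)^2 = 1000000000000000000^2 = 1000000000000000000000000000000000000
10^37 = 10 * 10^36 = 10 * 1000000000000000000000000000000000000 = 10000000000000000000000000000000000000

Result: 10000000000000000000000000000000000000
Multiplications needed: 7 (7 lines after 10^1)

10^37 = 10000000000000000000000000000000000000. Using exponentiation by squaring, this requires 7 multiplications. The key idea: if the exponent is even, square the half-power; if odd, multiply by the base once.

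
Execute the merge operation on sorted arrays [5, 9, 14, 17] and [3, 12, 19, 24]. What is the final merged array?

Merging process:

Compare 5 vs 3: take 3 from right. Merged: [3]
Compare 5 vs 12: take 5 from left. Merged: [3, 5]
Compare 9 vs 12: take 9 from left. Merged: [3, 5, 9]
Compare 14 vs 12: take 12 from right. Merged: [3, 5, 9, 12]
Compare 14 vs 19: take 14 from left. Merged: [3, 5, 9, 12, 14]
Compare 17 vs 19: take 17 from left. Merged: [3, 5, 9, 12, 14, 17]
Append remaining from right: [19, 24]. Merged: [3, 5, 9, 12, 14, 17, 19, 24]

Final merged array: [3, 5, 9, 12, 14, 17, 19, 24]
Total comparisons: 6

The merged array is [3, 5, 9, 12, 14, 17, 19, 24], requiring 6 comparisons. The merge step runs in O(n) time where n is the total number of elements.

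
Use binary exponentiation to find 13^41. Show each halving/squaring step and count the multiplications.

Computing 13^41 by squaring (build up from 13^1; each line after the first costs one multiplication):

13^1 = 13
13^2 = (13^1)^2 = 13^2 = 169
13^4 = (13^2)^2 = 169^2 = 28561
13^5 = 13 * 13^4 = 13 * 28561 = 371293
13^10 = (13^5)^2 = 371293^2 = 137858491849
13^20 = (13^10)^2 = 137858491849^2 = 19004963774880799438801
13^40 = (13^20)^2 = 19004963774880799438801^2 = 361188648084531445929920877641340156544317601
13^41 = 13 * 13^40 = 13 * 361188648084531445929920877641340156544317601 = 4695452425098908797088971409337422035076128813

Result: 4695452425098908797088971409337422035076128813
Multiplications needed: 7 (7 lines after 13^1)

13^41 = 4695452425098908797088971409337422035076128813. Using exponentiation by squaring, this requires 7 multiplications. The key idea: if the exponent is even, square the half-power; if odd, multiply by the base once.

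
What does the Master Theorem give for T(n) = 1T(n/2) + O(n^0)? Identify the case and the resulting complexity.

Master Theorem for T(n) = 1T(n/2) + O(n^0):

a = 1, b = 2, c = 0
log_b(a) = log_2(1) = 0.0000

Case 2: c = 0 = log_2(1) = 0.0000
T(n) = O(n^0 log n) = O(log n)

For T(n) = 1T(n/2) + O(n^0): log_2(1) = 0.0000. This is Case 2 of the Master Theorem (c = log_b(a), equal work at all levels), giving O(log n).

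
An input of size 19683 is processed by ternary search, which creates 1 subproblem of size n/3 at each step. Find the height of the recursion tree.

For divide and conquer with division factor 3:

Problem sizes at each level:
Level 0: 19683
Level 1: 6561
Level 2: 2187
Level 3: 729
Level 4: 243
Level 5: 81
Level 6: 27
Level 7: 9
Level 8: 3
Level 9: 1

The root is level 0 and the size-1 base case is level 9 (the tree spans levels 0 through 9, i.e. 10 levels counting the root), so the depth is the number of divisions: log_3(19683) = 9

The recursion tree depth is log_3(19683) = 9. At each level, the problem size is divided by 3, so it takes 9 divisions to reduce to a base case of size 1. The algorithm makes 1 recursive call at each level.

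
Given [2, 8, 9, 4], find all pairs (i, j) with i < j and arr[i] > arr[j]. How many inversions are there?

Finding inversions in [2, 8, 9, 4]:

(1, 3): arr[1]=8 > arr[3]=4
(2, 3): arr[2]=9 > arr[3]=4

Total inversions: 2

The array has 2 inversion(s): (1,3), (2,3). Each pair (i,j) satisfies i < j and arr[i] > arr[j].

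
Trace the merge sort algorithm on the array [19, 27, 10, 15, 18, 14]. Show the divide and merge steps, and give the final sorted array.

Merge sort trace:

Split: [19, 27, 10, 15, 18, 14] -> [19, 27, 10] and [15, 18, 14]
  Split: [19, 27, 10] -> [19] and [27, 10]
    Split: [27, 10] -> [27] and [10]
    Merge: [27] + [10] -> [10, 27]
  Merge: [19] + [10, 27] -> [10, 19, 27]
  Split: [15, 18, 14] -> [15] and [18, 14]
    Split: [18, 14] -> [18] and [14]
    Merge: [18] + [14] -> [14, 18]
  Merge: [15] + [14, 18] -> [14, 15, 18]
Merge: [10, 19, 27] + [14, 15, 18] -> [10, 14, 15, 18, 19, 27]

Final sorted array: [10, 14, 15, 18, 19, 27]

The merge sort proceeds by recursively splitting the array and merging sorted halves.
After all merges, the sorted array is [10, 14, 15, 18, 19, 27].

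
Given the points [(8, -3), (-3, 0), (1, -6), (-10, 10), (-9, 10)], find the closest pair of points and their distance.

Computing all pairwise distances among 5 points:

d((8, -3), (-3, 0)) = 11.4018
d((8, -3), (1, -6)) = 7.6158
d((8, -3), (-10, 10)) = 22.2036
d((8, -3), (-9, 10)) = 21.4009
d((-3, 0), (1, -6)) = 7.2111
d((-3, 0), (-10, 10)) = 12.2066
d((-3, 0), (-9, 10)) = 11.6619
d((1, -6), (-10, 10)) = 19.4165
d((1, -6), (-9, 10)) = 18.868
d((-10, 10), (-9, 10)) = 1.0 <-- minimum

Closest pair: (-10, 10) and (-9, 10) with distance 1.0

The closest pair is (-10, 10) and (-9, 10) with Euclidean distance 1.0. For 5 points, brute-force pairwise comparison is shown above. For large n, the divide-and-conquer algorithm (sort by x, recurse on halves, check the dividing strip) achieves O(n log n).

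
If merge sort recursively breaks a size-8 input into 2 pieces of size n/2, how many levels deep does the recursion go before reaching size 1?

For divide and conquer with division factor 2:

Problem sizes at each level:
Level 0: 8
Level 1: 4
Level 2: 2
Level 3: 1

The root is level 0 and the size-1 base case is level 3 (the tree spans levels 0 through 3, i.e. 4 levels counting the root), so the depth is the number of divisions: log_2(8) = 3

The recursion tree depth is log_2(8) = 3. At each level, the problem size is divided by 2, so it takes 3 divisions to reduce to a base case of size 1. The algorithm makes 2 recursive calls at each level.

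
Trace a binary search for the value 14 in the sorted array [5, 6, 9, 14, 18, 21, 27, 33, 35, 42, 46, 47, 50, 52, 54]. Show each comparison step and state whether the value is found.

Binary search for 14 in [5, 6, 9, 14, 18, 21, 27, 33, 35, 42, 46, 47, 50, 52, 54]:

lo=0, hi=14, mid=7, arr[mid]=33 -> 33 > 14, search left half
lo=0, hi=6, mid=3, arr[mid]=14 -> Found target at index 3!

Binary search finds 14 at index 3 after 2 comparisons. The search repeatedly halves the search space by comparing with the middle element.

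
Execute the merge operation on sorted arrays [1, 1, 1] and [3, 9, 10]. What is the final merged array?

Merging process:

Compare 1 vs 3: take 1 from left. Merged: [1]
Compare 1 vs 3: take 1 from left. Merged: [1, 1]
Compare 1 vs 3: take 1 from left. Merged: [1, 1, 1]
Append remaining from right: [3, 9, 10]. Merged: [1, 1, 1, 3, 9, 10]

Final merged array: [1, 1, 1, 3, 9, 10]
Total comparisons: 3

The merged array is [1, 1, 1, 3, 9, 10], requiring 3 comparisons. The merge step runs in O(n) time where n is the total number of elements.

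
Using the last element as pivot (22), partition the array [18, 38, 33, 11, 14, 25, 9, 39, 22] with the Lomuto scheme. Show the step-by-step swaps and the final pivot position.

Lomuto partition with pivot = 22:

Initial array: [18, 38, 33, 11, 14, 25, 9, 39, 22]

arr[0]=18 <= 22: swap with position 0, array becomes [18, 38, 33, 11, 14, 25, 9, 39, 22]
arr[1]=38 > 22: no swap
arr[2]=33 > 22: no swap
arr[3]=11 <= 22: swap with position 1, array becomes [18, 11, 33, 38, 14, 25, 9, 39, 22]
arr[4]=14 <= 22: swap with position 2, array becomes [18, 11, 14, 38, 33, 25, 9, 39, 22]
arr[5]=25 > 22: no swap
arr[6]=9 <= 22: swap with position 3, array becomes [18, 11, 14, 9, 33, 25, 38, 39, 22]
arr[7]=39 > 22: no swap

Place pivot at position 4: [18, 11, 14, 9, 22, 25, 38, 39, 33]
Pivot position: 4

After partitioning with pivot 22, the array becomes [18, 11, 14, 9, 22, 25, 38, 39, 33]. The pivot is placed at index 4. All elements to the left of the pivot are <= 22, and all elements to the right are > 22.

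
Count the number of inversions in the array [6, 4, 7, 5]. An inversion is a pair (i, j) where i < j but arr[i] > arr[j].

Finding inversions in [6, 4, 7, 5]:

(0, 1): arr[0]=6 > arr[1]=4
(0, 3): arr[0]=6 > arr[3]=5
(2, 3): arr[2]=7 > arr[3]=5

Total inversions: 3

The array has 3 inversion(s): (0,1), (0,3), (2,3). Each pair (i,j) satisfies i < j and arr[i] > arr[j].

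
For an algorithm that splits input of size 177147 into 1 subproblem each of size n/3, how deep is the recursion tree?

For divide and conquer with division factor 3:

Problem sizes at each level:
Level 0: 177147
Level 1: 59049
Level 2: 19683
Level 3: 6561
Level 4: 2187
Level 5: 729
Level 6: 243
Level 7: 81
Level 8: 27
Level 9: 9
Level 10: 3
Level 11: 1

The root is level 0 and the size-1 base case is level 11 (the tree spans levels 0 through 11, i.e. 12 levels counting the root), so the depth is the number of divisions: log_3(177147) = 11

The recursion tree depth is log_3(177147) = 11. At each level, the problem size is divided by 3, so it takes 11 divisions to reduce to a base case of size 1. The algorithm makes 1 recursive call at each level.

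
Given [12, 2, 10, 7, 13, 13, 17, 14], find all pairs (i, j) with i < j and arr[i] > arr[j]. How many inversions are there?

Finding inversions in [12, 2, 10, 7, 13, 13, 17, 14]:

(0, 1): arr[0]=12 > arr[1]=2
(0, 2): arr[0]=12 > arr[2]=10
(0, 3): arr[0]=12 > arr[3]=7
(2, 3): arr[2]=10 > arr[3]=7
(6, 7): arr[6]=17 > arr[7]=14

Total inversions: 5

The array has 5 inversion(s): (0,1), (0,2), (0,3), (2,3), (6,7). Each pair (i,j) satisfies i < j and arr[i] > arr[j].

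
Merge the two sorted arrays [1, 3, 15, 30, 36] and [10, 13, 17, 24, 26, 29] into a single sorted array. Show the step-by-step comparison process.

Merging process:

Compare 1 vs 10: take 1 from left. Merged: [1]
Compare 3 vs 10: take 3 from left. Merged: [1, 3]
Compare 15 vs 10: take 10 from right. Merged: [1, 3, 10]
Compare 15 vs 13: take 13 from right. Merged: [1, 3, 10, 13]
Compare 15 vs 17: take 15 from left. Merged: [1, 3, 10, 13, 15]
Compare 30 vs 17: take 17 from right. Merged: [1, 3, 10, 13, 15, 17]
Compare 30 vs 24: take 24 from right. Merged: [1, 3, 10, 13, 15, 17, 24]
Compare 30 vs 26: take 26 from right. Merged: [1, 3, 10, 13, 15, 17, 24, 26]
Compare 30 vs 29: take 29 from right. Merged: [1, 3, 10, 13, 15, 17, 24, 26, 29]
Append remaining from left: [30, 36]. Merged: [1, 3, 10, 13, 15, 17, 24, 26, 29, 30, 36]

Final merged array: [1, 3, 10, 13, 15, 17, 24, 26, 29, 30, 36]
Total comparisons: 9

The merged array is [1, 3, 10, 13, 15, 17, 24, 26, 29, 30, 36], requiring 9 comparisons. The merge step runs in O(n) time where n is the total number of elements.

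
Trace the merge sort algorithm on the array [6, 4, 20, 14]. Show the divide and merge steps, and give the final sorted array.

Merge sort trace:

Split: [6, 4, 20, 14] -> [6, 4] and [20, 14]
  Split: [6, 4] -> [6] and [4]
  Merge: [6] + [4] -> [4, 6]
  Split: [20, 14] -> [20] and [14]
  Merge: [20] + [14] -> [14, 20]
Merge: [4, 6] + [14, 20] -> [4, 6, 14, 20]

Final sorted array: [4, 6, 14, 20]

The merge sort proceeds by recursively splitting the array and merging sorted halves.
After all merges, the sorted array is [4, 6, 14, 20].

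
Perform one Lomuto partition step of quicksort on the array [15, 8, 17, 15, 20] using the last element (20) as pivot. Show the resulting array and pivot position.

Lomuto partition with pivot = 20:

Initial array: [15, 8, 17, 15, 20]

arr[0]=15 <= 20: swap with position 0, array becomes [15, 8, 17, 15, 20]
arr[1]=8 <= 20: swap with position 1, array becomes [15, 8, 17, 15, 20]
arr[2]=17 <= 20: swap with position 2, array becomes [15, 8, 17, 15, 20]
arr[3]=15 <= 20: swap with position 3, array becomes [15, 8, 17, 15, 20]

Place pivot at position 4: [15, 8, 17, 15, 20]
Pivot position: 4

After partitioning with pivot 20, the array becomes [15, 8, 17, 15, 20]. The pivot is placed at index 4. All elements to the left of the pivot are <= 20, and all elements to the right are > 20.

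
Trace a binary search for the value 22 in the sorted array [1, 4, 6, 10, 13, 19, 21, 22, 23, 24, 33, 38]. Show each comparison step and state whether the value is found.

Binary search for 22 in [1, 4, 6, 10, 13, 19, 21, 22, 23, 24, 33, 38]:

lo=0, hi=11, mid=5, arr[mid]=19 -> 19 < 22, search right half
lo=6, hi=11, mid=8, arr[mid]=23 -> 23 > 22, search left half
lo=6, hi=7, mid=6, arr[mid]=21 -> 21 < 22, search right half
lo=7, hi=7, mid=7, arr[mid]=22 -> Found target at index 7!

Binary search finds 22 at index 7 after 4 comparisons. The search repeatedly halves the search space by comparing with the middle element.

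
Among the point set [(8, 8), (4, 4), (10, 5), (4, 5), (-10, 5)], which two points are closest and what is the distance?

Computing all pairwise distances among 5 points:

d((8, 8), (4, 4)) = 5.6569
d((8, 8), (10, 5)) = 3.6056
d((8, 8), (4, 5)) = 5.0
d((8, 8), (-10, 5)) = 18.2483
d((4, 4), (10, 5)) = 6.0828
d((4, 4), (4, 5)) = 1.0 <-- minimum
d((4, 4), (-10, 5)) = 14.0357
d((10, 5), (4, 5)) = 6.0
d((10, 5), (-10, 5)) = 20.0
d((4, 5), (-10, 5)) = 14.0

Closest pair: (4, 4) and (4, 5) with distance 1.0

The closest pair is (4, 4) and (4, 5) with Euclidean distance 1.0. For 5 points, brute-force pairwise comparison is shown above. For large n, the divide-and-conquer algorithm (sort by x, recurse on halves, check the dividing strip) achieves O(n log n).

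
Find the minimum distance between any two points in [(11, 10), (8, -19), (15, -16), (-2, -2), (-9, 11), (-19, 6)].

Computing all pairwise distances among 6 points:

d((11, 10), (8, -19)) = 29.1548
d((11, 10), (15, -16)) = 26.3059
d((11, 10), (-2, -2)) = 17.6918
d((11, 10), (-9, 11)) = 20.025
d((11, 10), (-19, 6)) = 30.2655
d((8, -19), (15, -16)) = 7.6158 <-- minimum
d((8, -19), (-2, -2)) = 19.7231
d((8, -19), (-9, 11)) = 34.4819
d((8, -19), (-19, 6)) = 36.7967
d((15, -16), (-2, -2)) = 22.0227
d((15, -16), (-9, 11)) = 36.1248
d((15, -16), (-19, 6)) = 40.4969
d((-2, -2), (-9, 11)) = 14.7648
d((-2, -2), (-19, 6)) = 18.7883
d((-9, 11), (-19, 6)) = 11.1803

Closest pair: (8, -19) and (15, -16) with distance 7.6158

The closest pair is (8, -19) and (15, -16) with Euclidean distance 7.6158. For 6 points, brute-force pairwise comparison is shown above. For large n, the divide-and-conquer algorithm (sort by x, recurse on halves, check the dividing strip) achieves O(n log n).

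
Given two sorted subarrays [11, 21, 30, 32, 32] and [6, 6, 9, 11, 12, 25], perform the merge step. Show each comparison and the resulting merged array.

Merging process:

Compare 11 vs 6: take 6 from right. Merged: [6]
Compare 11 vs 6: take 6 from right. Merged: [6, 6]
Compare 11 vs 9: take 9 from right. Merged: [6, 6, 9]
Compare 11 vs 11: take 11 from left. Merged: [6, 6, 9, 11]
Compare 21 vs 11: take 11 from right. Merged: [6, 6, 9, 11, 11]
Compare 21 vs 12: take 12 from right. Merged: [6, 6, 9, 11, 11, 12]
Compare 21 vs 25: take 21 from left. Merged: [6, 6, 9, 11, 11, 12, 21]
Compare 30 vs 25: take 25 from right. Merged: [6, 6, 9, 11, 11, 12, 21, 25]
Append remaining from left: [30, 32, 32]. Merged: [6, 6, 9, 11, 11, 12, 21, 25, 30, 32, 32]

Final merged array: [6, 6, 9, 11, 11, 12, 21, 25, 30, 32, 32]
Total comparisons: 8

The merged array is [6, 6, 9, 11, 11, 12, 21, 25, 30, 32, 32], requiring 8 comparisons. The merge step runs in O(n) time where n is the total number of elements.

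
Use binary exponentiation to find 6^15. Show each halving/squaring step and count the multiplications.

Computing 6^15 by squaring (build up from 6^1; each line after the first costs one multiplication):

6^1 = 6
6^2 = (6^1)^2 = 6^2 = 36
6^3 = 6 * 6^2 = 6 * 36 = 216
6^6 = (6^3)^2 = 216^2 = 46656
6^7 = 6 * 6^6 = 6 * 46656 = 279936
6^14 = (6^7)^2 = 279936^2 = 78364164096
6^15 = 6 * 6^14 = 6 * 78364164096 = 470184984576

Result: 470184984576
Multiplications needed: 6 (6 lines after 6^1)

6^15 = 470184984576. Using exponentiation by squaring, this requires 6 multiplications. The key idea: if the exponent is even, square the half-power; if odd, multiply by the base once.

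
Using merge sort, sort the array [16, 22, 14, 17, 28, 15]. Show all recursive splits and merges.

Merge sort trace:

Split: [16, 22, 14, 17, 28, 15] -> [16, 22, 14] and [17, 28, 15]
  Split: [16, 22, 14] -> [16] and [22, 14]
    Split: [22, 14] -> [22] and [14]
    Merge: [22] + [14] -> [14, 22]
  Merge: [16] + [14, 22] -> [14, 16, 22]
  Split: [17, 28, 15] -> [17] and [28, 15]
    Split: [28, 15] -> [28] and [15]
    Merge: [28] + [15] -> [15, 28]
  Merge: [17] + [15, 28] -> [15, 17, 28]
Merge: [14, 16, 22] + [15, 17, 28] -> [14, 15, 16, 17, 22, 28]

Final sorted array: [14, 15, 16, 17, 22, 28]

The merge sort proceeds by recursively splitting the array and merging sorted halves.
After all merges, the sorted array is [14, 15, 16, 17, 22, 28].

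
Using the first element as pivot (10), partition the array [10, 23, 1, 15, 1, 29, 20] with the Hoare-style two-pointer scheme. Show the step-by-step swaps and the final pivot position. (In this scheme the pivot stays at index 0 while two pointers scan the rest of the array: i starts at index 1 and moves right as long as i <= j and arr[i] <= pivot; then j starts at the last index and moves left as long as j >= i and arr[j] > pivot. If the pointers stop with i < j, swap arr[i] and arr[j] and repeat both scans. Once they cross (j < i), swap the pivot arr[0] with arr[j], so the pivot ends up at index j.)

Hoare-style two-pointer partition with pivot = 10:

Initial array: [10, 23, 1, 15, 1, 29, 20]

Pointers start at i = 1, j = 6.
i stops at index 1 (arr[1]=23 > 10), j stops at index 4 (arr[4]=1 <= 10): swap arr[1] and arr[4], array becomes [10, 1, 1, 15, 23, 29, 20]
i ends at 3, j ends at 2: the pointers have crossed (j < i), so scanning stops.

Swap pivot arr[0] with arr[2] to place pivot at position 2: [1, 1, 10, 15, 23, 29, 20]
Pivot position: 2

After partitioning with pivot 10, the array becomes [1, 1, 10, 15, 23, 29, 20]. The pivot is placed at index 2. All elements to the left of the pivot are <= 10, and all elements to the right are > 10.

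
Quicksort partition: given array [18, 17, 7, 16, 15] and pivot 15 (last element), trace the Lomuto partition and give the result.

Lomuto partition with pivot = 15:

Initial array: [18, 17, 7, 16, 15]

arr[0]=18 > 15: no swap
arr[1]=17 > 15: no swap
arr[2]=7 <= 15: swap with position 0, array becomes [7, 17, 18, 16, 15]
arr[3]=16 > 15: no swap

Place pivot at position 1: [7, 15, 18, 16, 17]
Pivot position: 1

After partitioning with pivot 15, the array becomes [7, 15, 18, 16, 17]. The pivot is placed at index 1. All elements to the left of the pivot are <= 15, and all elements to the right are > 15.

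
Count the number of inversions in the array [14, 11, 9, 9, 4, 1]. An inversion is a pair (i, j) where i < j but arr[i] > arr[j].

Finding inversions in [14, 11, 9, 9, 4, 1]:

(0, 1): arr[0]=14 > arr[1]=11
(0, 2): arr[0]=14 > arr[2]=9
(0, 3): arr[0]=14 > arr[3]=9
(0, 4): arr[0]=14 > arr[4]=4
(0, 5): arr[0]=14 > arr[5]=1
(1, 2): arr[1]=11 > arr[2]=9
(1, 3): arr[1]=11 > arr[3]=9
(1, 4): arr[1]=11 > arr[4]=4
(1, 5): arr[1]=11 > arr[5]=1
(2, 4): arr[2]=9 > arr[4]=4
(2, 5): arr[2]=9 > arr[5]=1
(3, 4): arr[3]=9 > arr[4]=4
(3, 5): arr[3]=9 > arr[5]=1
(4, 5): arr[4]=4 > arr[5]=1

Total inversions: 14

The array has 14 inversion(s): (0,1), (0,2), (0,3), (0,4), (0,5), (1,2), (1,3), (1,4), (1,5), (2,4), (2,5), (3,4), (3,5), (4,5). Each pair (i,j) satisfies i < j and arr[i] > arr[j].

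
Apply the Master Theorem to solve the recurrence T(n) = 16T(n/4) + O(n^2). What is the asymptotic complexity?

Master Theorem for T(n) = 16T(n/4) + O(n^2):

a = 16, b = 4, c = 2
log_b(a) = log_4(16) = 2.0000

Case 2: c = 2 = log_4(16) = 2.0000
T(n) = O(n^2 log n) = O(n^2 log n)

For T(n) = 16T(n/4) + O(n^2): log_4(16) = 2.0000. This is Case 2 of the Master Theorem (c = log_b(a), equal work at all levels), giving O(n^2 log n).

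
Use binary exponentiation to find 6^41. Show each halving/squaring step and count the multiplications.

Computing 6^41 by squaring (build up from 6^1; each line after the first costs one multiplication):

6^1 = 6
6^2 = (6^1)^2 = 6^2 = 36
6^4 = (6^2)^2 = 36^2 = 1296
6^5 = 6 * 6^4 = 6 * 1296 = 7776
6^10 = (6^5)^2 = 7776^2 = 60466176
6^20 = (6^10)^2 = 60466176^2 = 3656158440062976
6^40 = (6^20)^2 = 3656158440062976^2 = 13367494538843734067838845976576
6^41 = 6 * 6^40 = 6 * 13367494538843734067838845976576 = 80204967233062404407033075859456

Result: 80204967233062404407033075859456
Multiplications needed: 7 (7 lines after 6^1)

6^41 = 80204967233062404407033075859456. Using exponentiation by squaring, this requires 7 multiplications. The key idea: if the exponent is even, square the half-power; if odd, multiply by the base once.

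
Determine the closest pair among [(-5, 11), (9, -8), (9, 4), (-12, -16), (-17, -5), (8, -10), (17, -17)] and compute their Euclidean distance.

Computing all pairwise distances among 7 points:

d((-5, 11), (9, -8)) = 23.6008
d((-5, 11), (9, 4)) = 15.6525
d((-5, 11), (-12, -16)) = 27.8927
d((-5, 11), (-17, -5)) = 20.0
d((-5, 11), (8, -10)) = 24.6982
d((-5, 11), (17, -17)) = 35.609
d((9, -8), (9, 4)) = 12.0
d((9, -8), (-12, -16)) = 22.4722
d((9, -8), (-17, -5)) = 26.1725
d((9, -8), (8, -10)) = 2.2361 <-- minimum
d((9, -8), (17, -17)) = 12.0416
d((9, 4), (-12, -16)) = 29.0
d((9, 4), (-17, -5)) = 27.5136
d((9, 4), (8, -10)) = 14.0357
d((9, 4), (17, -17)) = 22.4722
d((-12, -16), (-17, -5)) = 12.083
d((-12, -16), (8, -10)) = 20.8806
d((-12, -16), (17, -17)) = 29.0172
d((-17, -5), (8, -10)) = 25.4951
d((-17, -5), (17, -17)) = 36.0555
d((8, -10), (17, -17)) = 11.4018

Closest pair: (9, -8) and (8, -10) with distance 2.2361

The closest pair is (9, -8) and (8, -10) with Euclidean distance 2.2361. For 7 points, brute-force pairwise comparison is shown above. For large n, the divide-and-conquer algorithm (sort by x, recurse on halves, check the dividing strip) achieves O(n log n).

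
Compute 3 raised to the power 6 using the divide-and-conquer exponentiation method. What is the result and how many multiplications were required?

Computing 3^6 by squaring (build up from 3^1; each line after the first costs one multiplication):

3^1 = 3
3^2 = (3^1)^2 = 3^2 = 9
3^3 = 3 * 3^2 = 3 * 9 = 27
3^6 = (3^3)^2 = 27^2 = 729

Result: 729
Multiplications needed: 3 (3 lines after 3^1)

3^6 = 729. Using exponentiation by squaring, this requires 3 multiplications. The key idea: if the exponent is even, square the half-power; if odd, multiply by the base once.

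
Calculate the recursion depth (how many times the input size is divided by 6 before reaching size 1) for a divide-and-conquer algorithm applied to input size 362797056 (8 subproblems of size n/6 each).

For divide and conquer with division factor 6:

Problem sizes at each level:
Level 0: 362797056
Level 1: 60466176
Level 2: 10077696
Level 3: 1679616
Level 4: 279936
Level 5: 46656
Level 6: 7776
Level 7: 1296
Level 8: 216
Level 9: 36
Level 10: 6
Level 11: 1

The root is level 0 and the size-1 base case is level 11 (the tree spans levels 0 through 11, i.e. 12 levels counting the root), so the depth is the number of divisions: log_6(362797056) = 11

The recursion tree depth is log_6(362797056) = 11. At each level, the problem size is divided by 6, so it takes 11 divisions to reduce to a base case of size 1. The algorithm makes 8 recursive calls at each level.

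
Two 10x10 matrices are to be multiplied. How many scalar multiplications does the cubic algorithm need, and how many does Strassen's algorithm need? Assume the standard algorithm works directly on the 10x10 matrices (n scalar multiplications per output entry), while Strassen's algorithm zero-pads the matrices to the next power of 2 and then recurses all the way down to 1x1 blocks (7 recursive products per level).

Matrix multiplication for 10x10 matrices:

Strassen's algorithm requires power-of-2 dimensions. Pad 10x10 to 16x16 (next power of 2).

Standard algorithm: 10^3 = 1000 multiplications
Strassen's algorithm: 7^(log2(16)) = 7^4 = 2401 multiplications
Difference: 1000 - 2401 = -1401 (Strassen uses MORE here due to padding overhead — for small or just-over-power-of-2 n, padding can outweigh the per-level savings)

Standard: 1000 multiplications (10^3). Strassen: 2401 multiplications (7^4, after padding to 16x16). Strassen reduces 8 recursive multiplications to 7 at each level.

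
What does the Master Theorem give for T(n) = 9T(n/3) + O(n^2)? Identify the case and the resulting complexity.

Master Theorem for T(n) = 9T(n/3) + O(n^2):

a = 9, b = 3, c = 2
log_b(a) = log_3(9) = 2.0000

Case 2: c = 2 = log_3(9) = 2.0000
T(n) = O(n^2 log n) = O(n^2 log n)

For T(n) = 9T(n/3) + O(n^2): log_3(9) = 2.0000. This is Case 2 of the Master Theorem (c = log_b(a), equal work at all levels), giving O(n^2 log n).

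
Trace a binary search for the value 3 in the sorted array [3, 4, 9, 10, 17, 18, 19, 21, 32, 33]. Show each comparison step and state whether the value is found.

Binary search for 3 in [3, 4, 9, 10, 17, 18, 19, 21, 32, 33]:

lo=0, hi=9, mid=4, arr[mid]=17 -> 17 > 3, search left half
lo=0, hi=3, mid=1, arr[mid]=4 -> 4 > 3, search left half
lo=0, hi=0, mid=0, arr[mid]=3 -> Found target at index 0!

Binary search finds 3 at index 0 after 3 comparisons. The search repeatedly halves the search space by comparing with the middle element.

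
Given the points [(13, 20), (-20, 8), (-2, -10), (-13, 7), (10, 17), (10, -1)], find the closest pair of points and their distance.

Computing all pairwise distances among 6 points:

d((13, 20), (-20, 8)) = 35.1141
d((13, 20), (-2, -10)) = 33.541
d((13, 20), (-13, 7)) = 29.0689
d((13, 20), (10, 17)) = 4.2426 <-- minimum
d((13, 20), (10, -1)) = 21.2132
d((-20, 8), (-2, -10)) = 25.4558
d((-20, 8), (-13, 7)) = 7.0711
d((-20, 8), (10, 17)) = 31.3209
d((-20, 8), (10, -1)) = 31.3209
d((-2, -10), (-13, 7)) = 20.2485
d((-2, -10), (10, 17)) = 29.5466
d((-2, -10), (10, -1)) = 15.0
d((-13, 7), (10, 17)) = 25.0799
d((-13, 7), (10, -1)) = 24.3516
d((10, 17), (10, -1)) = 18.0

Closest pair: (13, 20) and (10, 17) with distance 4.2426

The closest pair is (13, 20) and (10, 17) with Euclidean distance 4.2426. For 6 points, brute-force pairwise comparison is shown above. For large n, the divide-and-conquer algorithm (sort by x, recurse on halves, check the dividing strip) achieves O(n log n).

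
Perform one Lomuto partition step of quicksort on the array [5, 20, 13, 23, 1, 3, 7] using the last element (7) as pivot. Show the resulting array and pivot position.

Lomuto partition with pivot = 7:

Initial array: [5, 20, 13, 23, 1, 3, 7]

arr[0]=5 <= 7: swap with position 0, array becomes [5, 20, 13, 23, 1, 3, 7]
arr[1]=20 > 7: no swap
arr[2]=13 > 7: no swap
arr[3]=23 > 7: no swap
arr[4]=1 <= 7: swap with position 1, array becomes [5, 1, 13, 23, 20, 3, 7]
arr[5]=3 <= 7: swap with position 2, array becomes [5, 1, 3, 23, 20, 13, 7]

Place pivot at position 3: [5, 1, 3, 7, 20, 13, 23]
Pivot position: 3

After partitioning with pivot 7, the array becomes [5, 1, 3, 7, 20, 13, 23]. The pivot is placed at index 3. All elements to the left of the pivot are <= 7, and all elements to the right are > 7.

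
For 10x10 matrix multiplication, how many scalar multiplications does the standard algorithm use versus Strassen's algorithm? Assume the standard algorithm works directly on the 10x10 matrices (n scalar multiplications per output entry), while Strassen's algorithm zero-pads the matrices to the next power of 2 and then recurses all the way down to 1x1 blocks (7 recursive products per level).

Matrix multiplication for 10x10 matrices:

Strassen's algorithm requires power-of-2 dimensions. Pad 10x10 to 16x16 (next power of 2).

Standard algorithm: 10^3 = 1000 multiplications
Strassen's algorithm: 7^(log2(16)) = 7^4 = 2401 multiplications
Difference: 1000 - 2401 = -1401 (Strassen uses MORE here due to padding overhead — for small or just-over-power-of-2 n, padding can outweigh the per-level savings)

Standard: 1000 multiplications (10^3). Strassen: 2401 multiplications (7^4, after padding to 16x16). Strassen reduces 8 recursive multiplications to 7 at each level.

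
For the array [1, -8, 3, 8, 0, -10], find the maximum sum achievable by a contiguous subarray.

Using Kadane's algorithm on [1, -8, 3, 8, 0, -10]:

Scanning through the array:
Position 1 (value -8): max_ending_here = -7, max_so_far = 1
Position 2 (value 3): max_ending_here = 3, max_so_far = 3
Position 3 (value 8): max_ending_here = 11, max_so_far = 11
Position 4 (value 0): max_ending_here = 11, max_so_far = 11
Position 5 (value -10): max_ending_here = 1, max_so_far = 11

Maximum subarray: [3, 8]
Maximum sum: 11

The maximum subarray is [3, 8] with sum 11. This subarray runs from index 2 to index 3.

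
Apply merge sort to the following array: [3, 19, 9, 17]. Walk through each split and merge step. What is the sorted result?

Merge sort trace:

Split: [3, 19, 9, 17] -> [3, 19] and [9, 17]
  Split: [3, 19] -> [3] and [19]
  Merge: [3] + [19] -> [3, 19]
  Split: [9, 17] -> [9] and [17]
  Merge: [9] + [17] -> [9, 17]
Merge: [3, 19] + [9, 17] -> [3, 9, 17, 19]

Final sorted array: [3, 9, 17, 19]

The merge sort proceeds by recursively splitting the array and merging sorted halves.
After all merges, the sorted array is [3, 9, 17, 19].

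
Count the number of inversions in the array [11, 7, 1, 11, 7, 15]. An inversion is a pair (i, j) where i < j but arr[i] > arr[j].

Finding inversions in [11, 7, 1, 11, 7, 15]:

(0, 1): arr[0]=11 > arr[1]=7
(0, 2): arr[0]=11 > arr[2]=1
(0, 4): arr[0]=11 > arr[4]=7
(1, 2): arr[1]=7 > arr[2]=1
(3, 4): arr[3]=11 > arr[4]=7

Total inversions: 5

The array has 5 inversion(s): (0,1), (0,2), (0,4), (1,2), (3,4). Each pair (i,j) satisfies i < j and arr[i] > arr[j].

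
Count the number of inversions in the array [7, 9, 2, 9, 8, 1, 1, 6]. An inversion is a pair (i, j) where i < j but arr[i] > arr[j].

Finding inversions in [7, 9, 2, 9, 8, 1, 1, 6]:

(0, 2): arr[0]=7 > arr[2]=2
(0, 5): arr[0]=7 > arr[5]=1
(0, 6): arr[0]=7 > arr[6]=1
(0, 7): arr[0]=7 > arr[7]=6
(1, 2): arr[1]=9 > arr[2]=2
(1, 4): arr[1]=9 > arr[4]=8
(1, 5): arr[1]=9 > arr[5]=1
(1, 6): arr[1]=9 > arr[6]=1
(1, 7): arr[1]=9 > arr[7]=6
(2, 5): arr[2]=2 > arr[5]=1
(2, 6): arr[2]=2 > arr[6]=1
(3, 4): arr[3]=9 > arr[4]=8
(3, 5): arr[3]=9 > arr[5]=1
(3, 6): arr[3]=9 > arr[6]=1
(3, 7): arr[3]=9 > arr[7]=6
(4, 5): arr[4]=8 > arr[5]=1
(4, 6): arr[4]=8 > arr[6]=1
(4, 7): arr[4]=8 > arr[7]=6

Total inversions: 18

The array has 18 inversion(s): (0,2), (0,5), (0,6), (0,7), (1,2), (1,4), (1,5), (1,6), (1,7), (2,5), (2,6), (3,4), (3,5), (3,6), (3,7), (4,5), (4,6), (4,7). Each pair (i,j) satisfies i < j and arr[i] > arr[j].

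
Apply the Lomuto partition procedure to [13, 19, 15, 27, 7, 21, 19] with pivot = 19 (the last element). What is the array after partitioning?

Lomuto partition with pivot = 19:

Initial array: [13, 19, 15, 27, 7, 21, 19]

arr[0]=13 <= 19: swap with position 0, array becomes [13, 19, 15, 27, 7, 21, 19]
arr[1]=19 <= 19: swap with position 1, array becomes [13, 19, 15, 27, 7, 21, 19]
arr[2]=15 <= 19: swap with position 2, array becomes [13, 19, 15, 27, 7, 21, 19]
arr[3]=27 > 19: no swap
arr[4]=7 <= 19: swap with position 3, array becomes [13, 19, 15, 7, 27, 21, 19]
arr[5]=21 > 19: no swap

Place pivot at position 4: [13, 19, 15, 7, 19, 21, 27]
Pivot position: 4

After partitioning with pivot 19, the array becomes [13, 19, 15, 7, 19, 21, 27]. The pivot is placed at index 4. All elements to the left of the pivot are <= 19, and all elements to the right are > 19.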